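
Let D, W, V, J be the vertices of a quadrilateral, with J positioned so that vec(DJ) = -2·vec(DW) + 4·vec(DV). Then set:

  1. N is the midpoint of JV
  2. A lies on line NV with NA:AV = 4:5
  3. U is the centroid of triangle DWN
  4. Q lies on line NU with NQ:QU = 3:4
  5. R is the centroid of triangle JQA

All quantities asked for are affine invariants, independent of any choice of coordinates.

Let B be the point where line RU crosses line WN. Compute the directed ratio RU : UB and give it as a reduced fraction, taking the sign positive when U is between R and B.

RU:UB = -61/63

Work in coordinates with D = (0, 0), W = (1, 0), V = (0, 1), J = (-2, 4).
1. N is the midpoint of JV ⇒ N = (-1, 5/2)
2. A lies on line NV with NA:AV = 4:5 ⇒ A = (-5/9, 11/6)
3. U is the centroid of triangle DWN ⇒ U = (0, 5/6)
4. Q lies on line NU with NQ:QU = 3:4 ⇒ Q = (-4/7, 25/14)
5. R is the centroid of triangle JQA ⇒ R = (-197/189, 160/63)
line RU meets WN at B = (-197/183, 475/183)
U = R + t·(B−R) with t = -61/2, so RU:UB = -61/2:63/2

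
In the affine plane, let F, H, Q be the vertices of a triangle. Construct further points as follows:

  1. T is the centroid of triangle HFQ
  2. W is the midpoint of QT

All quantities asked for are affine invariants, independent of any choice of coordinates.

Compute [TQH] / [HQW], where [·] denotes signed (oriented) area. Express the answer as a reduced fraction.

Choose coordinates F = (0, 0), H = (1, 0), Q = (0, 1).
1. T is the centroid of triangle HFQ ⇒ T = (1/3, 1/3)
2. W is the midpoint of QT ⇒ W = (1/6, 2/3)
2·[TQH] = -1/3, 2·[HQW] = 1/6
[TQH]:[HQW] = -1/3:1/6 = -2

[TQH]:[HQW] = -2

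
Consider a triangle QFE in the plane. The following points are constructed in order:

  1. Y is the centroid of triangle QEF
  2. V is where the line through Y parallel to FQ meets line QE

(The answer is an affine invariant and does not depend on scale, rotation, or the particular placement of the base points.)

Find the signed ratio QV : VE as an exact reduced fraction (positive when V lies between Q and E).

QV:VE = 1/2

Assign Q = (0, 0), F = (1, 0), E = (0, 1) — the answer is frame-independent, so this choice is without loss of generality.
1. Y is the centroid of triangle QEF ⇒ Y = (1/3, 1/3)
2. V is where the line through Y parallel to FQ meets line QE ⇒ V = (0, 1/3)
V = Q + t·(E−Q) with t = 1/3, so QV:VE = t:(1−t) = 1/3:2/3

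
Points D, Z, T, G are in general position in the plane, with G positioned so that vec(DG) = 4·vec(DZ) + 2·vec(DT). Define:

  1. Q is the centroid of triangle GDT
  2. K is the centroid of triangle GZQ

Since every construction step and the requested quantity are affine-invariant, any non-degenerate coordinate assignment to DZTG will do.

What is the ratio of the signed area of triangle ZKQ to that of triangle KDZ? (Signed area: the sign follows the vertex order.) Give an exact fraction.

Set D = (0, 0), Z = (1, 0), T = (0, 1), G = (4, 2); any affine frame gives the same invariant.
1. Q is the centroid of triangle GDT ⇒ Q = (4/3, 1)
2. K is the centroid of triangle GZQ ⇒ K = (19/9, 1)
2·[ZKQ] = 7/9, 2·[KDZ] = 1
[ZKQ]:[KDZ] = 7/9:1 = 7/9

[ZKQ]:[KDZ] = 7/9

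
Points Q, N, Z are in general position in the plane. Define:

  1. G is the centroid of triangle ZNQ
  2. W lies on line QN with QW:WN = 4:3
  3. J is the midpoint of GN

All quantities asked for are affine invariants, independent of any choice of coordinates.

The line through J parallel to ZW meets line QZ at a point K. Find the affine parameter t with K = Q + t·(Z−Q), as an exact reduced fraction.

t = 4/3

Set Q = (0, 0), N = (1, 0), Z = (0, 1); any affine frame gives the same invariant.
1. G is the centroid of triangle ZNQ ⇒ G = (1/3, 1/3)
2. W lies on line QN with QW:WN = 4:3 ⇒ W = (4/7, 0)
3. J is the midpoint of GN ⇒ J = (2/3, 1/6)
through J parallel to ZW: direction (4/7, -1); meets QZ at K = (0, 4/3)
K = Q + t·(Z−Q) with t = 4/3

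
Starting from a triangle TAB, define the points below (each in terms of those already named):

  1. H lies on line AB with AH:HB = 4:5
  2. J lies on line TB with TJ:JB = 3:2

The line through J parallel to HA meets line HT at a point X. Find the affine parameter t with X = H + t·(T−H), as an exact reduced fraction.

t = 2/5

Assign T = (0, 0), A = (1, 0), B = (0, 1) — the answer is frame-independent, so this choice is without loss of generality.
1. H lies on line AB with AH:HB = 4:5 ⇒ H = (5/9, 4/9)
2. J lies on line TB with TJ:JB = 3:2 ⇒ J = (0, 3/5)
through J parallel to HA: direction (4/9, -4/9); meets HT at X = (1/3, 4/15)
X = H + t·(T−H) with t = 2/5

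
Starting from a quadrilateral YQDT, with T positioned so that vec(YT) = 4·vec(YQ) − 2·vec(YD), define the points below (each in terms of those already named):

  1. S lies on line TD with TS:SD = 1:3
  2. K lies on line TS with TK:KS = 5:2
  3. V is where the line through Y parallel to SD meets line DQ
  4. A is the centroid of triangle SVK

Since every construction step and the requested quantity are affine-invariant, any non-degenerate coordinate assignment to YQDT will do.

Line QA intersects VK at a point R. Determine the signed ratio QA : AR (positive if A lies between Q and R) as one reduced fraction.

Choose coordinates Y = (0, 0), Q = (1, 0), D = (0, 1), T = (4, -2).
1. S lies on line TD with TS:SD = 1:3 ⇒ S = (3, -5/4)
2. K lies on line TS with TK:KS = 5:2 ⇒ K = (23/7, -41/28)
3. V is where the line through Y parallel to SD meets line DQ ⇒ V = (4, -3)
4. A is the centroid of triangle SVK ⇒ A = (24/7, -40/21)
line QA meets VK at R = (4912/1393, -2760/1393)
A = Q + t·(R−Q) with t = 199/207, so QA:AR = 199/207:8/207

QA:AR = 199/8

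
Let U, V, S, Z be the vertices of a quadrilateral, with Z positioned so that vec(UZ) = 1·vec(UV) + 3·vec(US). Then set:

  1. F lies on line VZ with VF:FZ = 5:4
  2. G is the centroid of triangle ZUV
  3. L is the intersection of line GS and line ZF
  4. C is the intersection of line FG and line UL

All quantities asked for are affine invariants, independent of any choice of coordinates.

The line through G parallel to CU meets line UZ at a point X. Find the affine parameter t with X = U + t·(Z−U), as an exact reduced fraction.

Set U = (0, 0), V = (1, 0), S = (0, 1), Z = (1, 3); any affine frame gives the same invariant.
1. F lies on line VZ with VF:FZ = 5:4 ⇒ F = (1, 5/3)
2. G is the centroid of triangle ZUV ⇒ G = (2/3, 1)
3. L is the intersection of line GS and line ZF ⇒ L = (1, 1)
4. C is the intersection of line FG and line UL ⇒ C = (1/3, 1/3)
through G parallel to CU: direction (-1/3, -1/3); meets UZ at X = (1/6, 1/2)
X = U + t·(Z−U) with t = 1/6

t = 1/6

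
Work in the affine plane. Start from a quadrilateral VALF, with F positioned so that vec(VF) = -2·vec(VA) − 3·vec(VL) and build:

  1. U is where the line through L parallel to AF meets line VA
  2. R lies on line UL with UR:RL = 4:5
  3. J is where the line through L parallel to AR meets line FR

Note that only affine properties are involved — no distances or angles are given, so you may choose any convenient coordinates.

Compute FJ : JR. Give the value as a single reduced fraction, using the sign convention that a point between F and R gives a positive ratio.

Choose coordinates V = (0, 0), A = (1, 0), L = (0, 1), F = (-2, -3).
1. U is where the line through L parallel to AF meets line VA ⇒ U = (-1, 0)
2. R lies on line UL with UR:RL = 4:5 ⇒ R = (-5/9, 4/9)
3. J is where the line through L parallel to AR meets line FR ⇒ J = (-70/243, 263/243)
J = F + t·(R−F) with t = 32/27, so FJ:JR = t:(1−t) = 32/27:-5/27

FJ:JR = -32/5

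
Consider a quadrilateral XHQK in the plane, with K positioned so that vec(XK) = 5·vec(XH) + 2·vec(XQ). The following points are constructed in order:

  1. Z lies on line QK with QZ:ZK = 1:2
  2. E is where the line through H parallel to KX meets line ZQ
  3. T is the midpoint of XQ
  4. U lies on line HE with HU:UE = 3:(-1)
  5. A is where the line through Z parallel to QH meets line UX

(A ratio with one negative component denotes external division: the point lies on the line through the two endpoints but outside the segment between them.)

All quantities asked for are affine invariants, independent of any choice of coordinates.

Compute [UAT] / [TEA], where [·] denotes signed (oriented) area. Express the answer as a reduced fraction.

Work in coordinates with X = (0, 0), H = (1, 0), Q = (0, 1), K = (5, 2).
1. Z lies on line QK with QZ:ZK = 1:2 ⇒ Z = (5/3, 4/3)
2. E is where the line through H parallel to KX meets line ZQ ⇒ E = (7, 12/5)
3. T is the midpoint of XQ ⇒ T = (0, 1/2)
4. U lies on line HE with HU:UE = 3:(-1) ⇒ U = (10, 18/5)
5. A is where the line through Z parallel to QH meets line UX ⇒ A = (75/34, 27/34)
2·[UAT] = -265/68, 2·[TEA] = -145/68
[UAT]:[TEA] = -265/68:-145/68 = 53/29

[UAT]:[TEA] = 53/29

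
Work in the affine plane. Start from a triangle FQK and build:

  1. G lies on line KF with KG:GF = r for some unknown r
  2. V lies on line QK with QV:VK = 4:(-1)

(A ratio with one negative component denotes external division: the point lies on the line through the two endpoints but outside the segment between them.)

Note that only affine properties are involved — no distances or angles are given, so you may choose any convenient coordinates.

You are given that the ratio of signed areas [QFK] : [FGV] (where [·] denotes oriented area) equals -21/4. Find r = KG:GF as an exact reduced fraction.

r = 3/4

Assign F = (0, 0), Q = (1, 0), K = (0, 1) — the answer is frame-independent, so this choice is without loss of generality.
1. With KG:GF = r, write λ = r/(r+1) so G = K + λ·(F−K); G is affine-linear in λ
2. V lies on line QK with QV:VK = 4:(-1) ⇒ V = (-1/3, 4/3)
Every point depending on G is an affine combination of G and λ-independent points, so each such coordinate is linear in λ; the λ² term in each signed area is a multiple of (F−K)×(F−K) = 0, so 2·[QFK] and 2·[FGV] are each linear in λ. Evaluating at λ=0 and λ=1:
  2·[QFK] = -1,   2·[FGV] = -1/3·λ + 1/3
So [QFK]:[FGV] = (-1) / (-1/3·λ + 1/3). Setting this equal to -21/4:
  -1 = -21/4·(-1/3·λ + 1/3)  ⇒  λ = 3/7
Then r = λ/(1−λ) = (3/7)/(4/7) = 3/4. Check: with r = 3/4, G = (0, 4/7) and [QFK]:[FGV] = -21/4 as required.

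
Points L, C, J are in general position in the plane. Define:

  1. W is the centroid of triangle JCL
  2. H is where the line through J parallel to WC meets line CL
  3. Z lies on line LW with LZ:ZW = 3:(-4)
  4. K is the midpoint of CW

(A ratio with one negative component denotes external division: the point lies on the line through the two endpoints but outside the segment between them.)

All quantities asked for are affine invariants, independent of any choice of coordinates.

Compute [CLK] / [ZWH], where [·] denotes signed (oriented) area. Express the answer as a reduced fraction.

Choose coordinates L = (0, 0), C = (1, 0), J = (0, 1).
1. W is the centroid of triangle JCL ⇒ W = (1/3, 1/3)
2. H is where the line through J parallel to WC meets line CL ⇒ H = (2, 0)
3. Z lies on line LW with LZ:ZW = 3:(-4) ⇒ Z = (-1, -1)
4. K is the midpoint of CW ⇒ K = (2/3, 1/6)
2·[CLK] = -1/6, 2·[ZWH] = -8/3
[CLK]:[ZWH] = -1/6:-8/3 = 1/16

[CLK]:[ZWH] = 1/16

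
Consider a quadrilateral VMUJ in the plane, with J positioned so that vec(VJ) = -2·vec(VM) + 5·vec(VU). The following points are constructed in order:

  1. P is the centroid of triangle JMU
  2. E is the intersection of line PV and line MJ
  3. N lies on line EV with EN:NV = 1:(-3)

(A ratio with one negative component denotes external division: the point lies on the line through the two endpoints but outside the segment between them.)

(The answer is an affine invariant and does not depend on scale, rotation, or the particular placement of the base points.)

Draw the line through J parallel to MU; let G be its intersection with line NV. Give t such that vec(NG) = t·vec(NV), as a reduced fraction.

t = -1/25

Choose coordinates V = (0, 0), M = (1, 0), U = (0, 1), J = (-2, 5).
1. P is the centroid of triangle JMU ⇒ P = (-1/3, 2)
2. E is the intersection of line PV and line MJ ⇒ E = (-5/13, 30/13)
3. N lies on line EV with EN:NV = 1:(-3) ⇒ N = (-15/26, 45/13)
through J parallel to MU: direction (-1, 1); meets NV at G = (-3/5, 18/5)
G = N + t·(V−N) with t = -1/25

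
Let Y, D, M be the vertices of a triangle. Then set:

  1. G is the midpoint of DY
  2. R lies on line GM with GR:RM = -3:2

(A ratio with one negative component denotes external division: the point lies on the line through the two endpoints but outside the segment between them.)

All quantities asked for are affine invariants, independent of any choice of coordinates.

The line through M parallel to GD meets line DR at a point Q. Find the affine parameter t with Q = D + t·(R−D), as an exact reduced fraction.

t = 1/3

Choose coordinates Y = (0, 0), D = (1, 0), M = (0, 1).
1. G is the midpoint of DY ⇒ G = (1/2, 0)
2. R lies on line GM with GR:RM = -3:2 ⇒ R = (-1, 3)
through M parallel to GD: direction (1/2, 0); meets DR at Q = (1/3, 1)
Q = D + t·(R−D) with t = 1/3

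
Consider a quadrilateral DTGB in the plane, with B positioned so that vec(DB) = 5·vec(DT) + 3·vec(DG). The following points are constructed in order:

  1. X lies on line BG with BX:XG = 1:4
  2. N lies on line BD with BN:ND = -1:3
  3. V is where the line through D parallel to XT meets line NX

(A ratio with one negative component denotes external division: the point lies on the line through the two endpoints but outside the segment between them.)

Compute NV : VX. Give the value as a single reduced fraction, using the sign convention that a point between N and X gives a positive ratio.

NV:VX = -30/13

Set D = (0, 0), T = (1, 0), G = (0, 1), B = (5, 3); any affine frame gives the same invariant.
1. X lies on line BG with BX:XG = 1:4 ⇒ X = (4, 13/5)
2. N lies on line BD with BN:ND = -1:3 ⇒ N = (15/2, 9/2)
3. V is where the line through D parallel to XT meets line NX ⇒ V = (45/34, 39/34)
V = N + t·(X−N) with t = 30/17, so NV:VX = t:(1−t) = 30/17:-13/17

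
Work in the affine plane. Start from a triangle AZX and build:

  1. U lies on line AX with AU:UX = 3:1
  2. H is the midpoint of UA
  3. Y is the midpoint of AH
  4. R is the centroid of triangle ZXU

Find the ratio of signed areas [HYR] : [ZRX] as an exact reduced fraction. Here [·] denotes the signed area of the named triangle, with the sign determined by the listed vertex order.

[HYR]:[ZRX] = -3/4

Choose coordinates A = (0, 0), Z = (1, 0), X = (0, 1).
1. U lies on line AX with AU:UX = 3:1 ⇒ U = (0, 3/4)
2. H is the midpoint of UA ⇒ H = (0, 3/8)
3. Y is the midpoint of AH ⇒ Y = (0, 3/16)
4. R is the centroid of triangle ZXU ⇒ R = (1/3, 7/12)
2·[HYR] = 1/16, 2·[ZRX] = -1/12
[HYR]:[ZRX] = 1/16:-1/12 = -3/4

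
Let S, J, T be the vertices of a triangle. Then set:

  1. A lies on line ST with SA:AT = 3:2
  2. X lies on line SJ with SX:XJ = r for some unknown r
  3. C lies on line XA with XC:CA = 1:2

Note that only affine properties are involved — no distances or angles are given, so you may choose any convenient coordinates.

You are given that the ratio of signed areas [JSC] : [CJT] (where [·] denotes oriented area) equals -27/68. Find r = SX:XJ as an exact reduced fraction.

r = 4/5

Choose coordinates S = (0, 0), J = (1, 0), T = (0, 1).
1. A lies on line ST with SA:AT = 3:2 ⇒ A = (0, 3/5)
2. With SX:XJ = r, write λ = r/(r+1) so X = S + λ·(J−S); X is affine-linear in λ
3. C lies on line XA with XC:CA = 1:2 ⇒ C is an affine combination of earlier points and hence also affine-linear in λ
Every point depending on X is an affine combination of X and λ-independent points, so each such coordinate is linear in λ; the λ² term in each signed area is a multiple of (J−S)×(J−S) = 0, so 2·[JSC] and 2·[CJT] are each linear in λ. Evaluating at λ=0 and λ=1:
  2·[JSC] = -1/5,   2·[CJT] = -2/3·λ + 4/5
So [JSC]:[CJT] = (-1/5) / (-2/3·λ + 4/5). Setting this equal to -27/68:
  -1/5 = -27/68·(-2/3·λ + 4/5)  ⇒  λ = 4/9
Then r = λ/(1−λ) = (4/9)/(5/9) = 4/5. Check: with r = 4/5, X = (4/9, 0) and [JSC]:[CJT] = -27/68 as required.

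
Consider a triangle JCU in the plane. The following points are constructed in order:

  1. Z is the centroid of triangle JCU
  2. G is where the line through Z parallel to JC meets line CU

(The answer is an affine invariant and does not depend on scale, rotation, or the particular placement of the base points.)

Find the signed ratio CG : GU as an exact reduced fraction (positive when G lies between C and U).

CG:GU = 1/2

Choose coordinates J = (0, 0), C = (1, 0), U = (0, 1).
1. Z is the centroid of triangle JCU ⇒ Z = (1/3, 1/3)
2. G is where the line through Z parallel to JC meets line CU ⇒ G = (2/3, 1/3)
G = C + t·(U−C) with t = 1/3, so CG:GU = t:(1−t) = 1/3:2/3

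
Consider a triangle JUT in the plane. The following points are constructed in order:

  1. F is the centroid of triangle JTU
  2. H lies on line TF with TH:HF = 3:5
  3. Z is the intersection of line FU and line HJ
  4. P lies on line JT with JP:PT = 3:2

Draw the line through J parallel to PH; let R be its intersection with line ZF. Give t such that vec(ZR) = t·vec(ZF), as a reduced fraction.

Set J = (0, 0), U = (1, 0), T = (0, 1); any affine frame gives the same invariant.
1. F is the centroid of triangle JTU ⇒ F = (1/3, 1/3)
2. H lies on line TF with TH:HF = 3:5 ⇒ H = (1/8, 3/4)
3. Z is the intersection of line FU and line HJ ⇒ Z = (1/13, 6/13)
4. P lies on line JT with JP:PT = 3:2 ⇒ P = (0, 3/5)
through J parallel to PH: direction (1/8, 3/20); meets ZF at R = (5/17, 6/17)
R = Z + t·(F−Z) with t = 72/85

t = 72/85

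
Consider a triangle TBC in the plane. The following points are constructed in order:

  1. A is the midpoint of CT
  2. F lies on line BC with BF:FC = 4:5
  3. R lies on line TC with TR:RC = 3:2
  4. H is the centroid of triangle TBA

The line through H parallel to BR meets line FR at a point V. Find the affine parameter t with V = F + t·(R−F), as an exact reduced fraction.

t = 37/16

Assign T = (0, 0), B = (1, 0), C = (0, 1) — the answer is frame-independent, so this choice is without loss of generality.
1. A is the midpoint of CT ⇒ A = (0, 1/2)
2. F lies on line BC with BF:FC = 4:5 ⇒ F = (5/9, 4/9)
3. R lies on line TC with TR:RC = 3:2 ⇒ R = (0, 3/5)
4. H is the centroid of triangle TBA ⇒ H = (1/3, 1/6)
through H parallel to BR: direction (-1, 3/5); meets FR at V = (-35/48, 193/240)
V = F + t·(R−F) with t = 37/16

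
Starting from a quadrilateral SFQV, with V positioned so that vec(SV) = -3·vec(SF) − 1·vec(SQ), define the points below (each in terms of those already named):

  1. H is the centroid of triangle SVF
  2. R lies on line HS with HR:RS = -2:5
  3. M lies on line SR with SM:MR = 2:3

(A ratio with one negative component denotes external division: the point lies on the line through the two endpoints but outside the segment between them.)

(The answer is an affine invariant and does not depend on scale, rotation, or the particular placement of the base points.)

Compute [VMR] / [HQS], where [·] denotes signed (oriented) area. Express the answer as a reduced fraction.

Choose coordinates S = (0, 0), F = (1, 0), Q = (0, 1), V = (-3, -1).
1. H is the centroid of triangle SVF ⇒ H = (-2/3, -1/3)
2. R lies on line HS with HR:RS = -2:5 ⇒ R = (-10/9, -5/9)
3. M lies on line SR with SM:MR = 2:3 ⇒ M = (-4/9, -2/9)
2·[VMR] = -1/3, 2·[HQS] = -2/3
[VMR]:[HQS] = -1/3:-2/3 = 1/2

[VMR]:[HQS] = 1/2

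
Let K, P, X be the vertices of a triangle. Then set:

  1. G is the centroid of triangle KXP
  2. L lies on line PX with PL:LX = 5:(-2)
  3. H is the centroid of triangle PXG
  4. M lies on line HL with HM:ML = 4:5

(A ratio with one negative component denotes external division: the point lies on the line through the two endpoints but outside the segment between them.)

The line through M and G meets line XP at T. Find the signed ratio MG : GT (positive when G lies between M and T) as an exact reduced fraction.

MG:GT = -22/27

Choose coordinates K = (0, 0), P = (1, 0), X = (0, 1).
1. G is the centroid of triangle KXP ⇒ G = (1/3, 1/3)
2. L lies on line PX with PL:LX = 5:(-2) ⇒ L = (-2/3, 5/3)
3. H is the centroid of triangle PXG ⇒ H = (4/9, 4/9)
4. M lies on line HL with HM:ML = 4:5 ⇒ M = (-4/81, 80/81)
line MG meets XP at T = (-3/22, 25/22)
G = M + t·(T−M) with t = -22/5, so MG:GT = -22/5:27/5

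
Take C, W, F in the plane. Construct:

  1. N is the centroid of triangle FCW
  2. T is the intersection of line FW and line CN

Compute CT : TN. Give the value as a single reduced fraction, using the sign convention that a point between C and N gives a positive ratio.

Work in coordinates with C = (0, 0), W = (1, 0), F = (0, 1).
1. N is the centroid of triangle FCW ⇒ N = (1/3, 1/3)
2. T is the intersection of line FW and line CN ⇒ T = (1/2, 1/2)
T = C + t·(N−C) with t = 3/2, so CT:TN = t:(1−t) = 3/2:-1/2

CT:TN = -3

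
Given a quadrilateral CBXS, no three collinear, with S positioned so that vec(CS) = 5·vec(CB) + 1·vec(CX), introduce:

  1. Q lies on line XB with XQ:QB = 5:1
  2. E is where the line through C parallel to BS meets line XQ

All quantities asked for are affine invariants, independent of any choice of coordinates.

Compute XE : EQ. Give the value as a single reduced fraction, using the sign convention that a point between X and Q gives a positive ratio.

Set C = (0, 0), B = (1, 0), X = (0, 1), S = (5, 1); any affine frame gives the same invariant.
1. Q lies on line XB with XQ:QB = 5:1 ⇒ Q = (5/6, 1/6)
2. E is where the line through C parallel to BS meets line XQ ⇒ E = (4/5, 1/5)
E = X + t·(Q−X) with t = 24/25, so XE:EQ = t:(1−t) = 24/25:1/25

XE:EQ = 24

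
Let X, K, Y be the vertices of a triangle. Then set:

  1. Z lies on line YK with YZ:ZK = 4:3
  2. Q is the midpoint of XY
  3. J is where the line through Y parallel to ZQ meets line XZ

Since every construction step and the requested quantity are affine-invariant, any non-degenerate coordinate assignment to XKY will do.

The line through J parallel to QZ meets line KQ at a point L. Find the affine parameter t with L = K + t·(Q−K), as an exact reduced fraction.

t = 7/3

Work in coordinates with X = (0, 0), K = (1, 0), Y = (0, 1).
1. Z lies on line YK with YZ:ZK = 4:3 ⇒ Z = (4/7, 3/7)
2. Q is the midpoint of XY ⇒ Q = (0, 1/2)
3. J is where the line through Y parallel to ZQ meets line XZ ⇒ J = (8/7, 6/7)
through J parallel to QZ: direction (4/7, -1/14); meets KQ at L = (-4/3, 7/6)
L = K + t·(Q−K) with t = 7/3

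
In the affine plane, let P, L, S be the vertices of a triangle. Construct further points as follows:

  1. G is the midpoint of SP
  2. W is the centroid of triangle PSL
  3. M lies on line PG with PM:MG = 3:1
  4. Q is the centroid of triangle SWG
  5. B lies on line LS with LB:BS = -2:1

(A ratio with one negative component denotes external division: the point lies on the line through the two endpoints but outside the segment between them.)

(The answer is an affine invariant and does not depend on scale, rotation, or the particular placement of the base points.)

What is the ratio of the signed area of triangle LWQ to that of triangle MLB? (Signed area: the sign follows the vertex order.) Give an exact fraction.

Assign P = (0, 0), L = (1, 0), S = (0, 1) — the answer is frame-independent, so this choice is without loss of generality.
1. G is the midpoint of SP ⇒ G = (0, 1/2)
2. W is the centroid of triangle PSL ⇒ W = (1/3, 1/3)
3. M lies on line PG with PM:MG = 3:1 ⇒ M = (0, 3/8)
4. Q is the centroid of triangle SWG ⇒ Q = (1/9, 11/18)
5. B lies on line LS with LB:BS = -2:1 ⇒ B = (-1, 2)
2·[LWQ] = -1/9, 2·[MLB] = 5/4
[LWQ]:[MLB] = -1/9:5/4 = -4/45

[LWQ]:[MLB] = -4/45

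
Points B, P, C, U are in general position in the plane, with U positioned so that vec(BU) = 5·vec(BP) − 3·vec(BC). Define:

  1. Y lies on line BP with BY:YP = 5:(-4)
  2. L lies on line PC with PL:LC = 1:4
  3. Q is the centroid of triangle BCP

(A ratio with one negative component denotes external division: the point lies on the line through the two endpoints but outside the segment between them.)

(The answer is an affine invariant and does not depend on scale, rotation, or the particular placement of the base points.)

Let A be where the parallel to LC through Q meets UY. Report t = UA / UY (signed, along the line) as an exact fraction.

Choose coordinates B = (0, 0), P = (1, 0), C = (0, 1), U = (5, -3).
1. Y lies on line BP with BY:YP = 5:(-4) ⇒ Y = (5, 0)
2. L lies on line PC with PL:LC = 1:4 ⇒ L = (4/5, 1/5)
3. Q is the centroid of triangle BCP ⇒ Q = (1/3, 1/3)
through Q parallel to LC: direction (-4/5, 4/5); meets UY at A = (5, -13/3)
A = U + t·(Y−U) with t = -4/9

t = -4/9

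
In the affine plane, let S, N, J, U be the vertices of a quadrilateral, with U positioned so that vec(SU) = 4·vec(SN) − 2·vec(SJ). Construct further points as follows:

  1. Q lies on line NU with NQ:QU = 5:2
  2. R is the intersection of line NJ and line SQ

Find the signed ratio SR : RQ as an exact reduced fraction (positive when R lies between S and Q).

SR:RQ = 7/5

Choose coordinates S = (0, 0), N = (1, 0), J = (0, 1), U = (4, -2).
1. Q lies on line NU with NQ:QU = 5:2 ⇒ Q = (22/7, -10/7)
2. R is the intersection of line NJ and line SQ ⇒ R = (11/6, -5/6)
R = S + t·(Q−S) with t = 7/12, so SR:RQ = t:(1−t) = 7/12:5/12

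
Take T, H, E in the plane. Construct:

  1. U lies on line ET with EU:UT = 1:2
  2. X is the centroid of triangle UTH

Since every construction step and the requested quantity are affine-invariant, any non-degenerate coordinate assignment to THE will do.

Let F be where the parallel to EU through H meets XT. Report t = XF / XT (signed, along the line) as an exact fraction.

t = -2

Work in coordinates with T = (0, 0), H = (1, 0), E = (0, 1).
1. U lies on line ET with EU:UT = 1:2 ⇒ U = (0, 2/3)
2. X is the centroid of triangle UTH ⇒ X = (1/3, 2/9)
through H parallel to EU: direction (0, -1/3); meets XT at F = (1, 2/3)
F = X + t·(T−X) with t = -2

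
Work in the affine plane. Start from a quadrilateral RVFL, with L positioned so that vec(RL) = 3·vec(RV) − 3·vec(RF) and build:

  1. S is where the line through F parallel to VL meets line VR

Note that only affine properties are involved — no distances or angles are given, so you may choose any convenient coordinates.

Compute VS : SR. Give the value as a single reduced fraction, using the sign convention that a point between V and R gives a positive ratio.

VS:SR = 1/2

Work in coordinates with R = (0, 0), V = (1, 0), F = (0, 1), L = (3, -3).
1. S is where the line through F parallel to VL meets line VR ⇒ S = (2/3, 0)
S = V + t·(R−V) with t = 1/3, so VS:SR = t:(1−t) = 1/3:2/3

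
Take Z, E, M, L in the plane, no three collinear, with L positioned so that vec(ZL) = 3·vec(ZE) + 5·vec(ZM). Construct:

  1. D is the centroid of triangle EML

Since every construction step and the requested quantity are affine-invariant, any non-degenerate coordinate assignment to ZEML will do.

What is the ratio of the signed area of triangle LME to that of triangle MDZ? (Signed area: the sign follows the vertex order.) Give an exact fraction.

[LME]:[MDZ] = -21/4

Set Z = (0, 0), E = (1, 0), M = (0, 1), L = (3, 5); any affine frame gives the same invariant.
1. D is the centroid of triangle EML ⇒ D = (4/3, 2)
2·[LME] = 7, 2·[MDZ] = -4/3
[LME]:[MDZ] = 7:-4/3 = -21/4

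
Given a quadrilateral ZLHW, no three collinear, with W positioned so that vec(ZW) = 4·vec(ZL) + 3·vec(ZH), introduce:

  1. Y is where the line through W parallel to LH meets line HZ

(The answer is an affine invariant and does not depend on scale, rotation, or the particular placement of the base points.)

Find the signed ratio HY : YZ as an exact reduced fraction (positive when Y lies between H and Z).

HY:YZ = -6/7

Choose coordinates Z = (0, 0), L = (1, 0), H = (0, 1), W = (4, 3).
1. Y is where the line through W parallel to LH meets line HZ ⇒ Y = (0, 7)
Y = H + t·(Z−H) with t = -6, so HY:YZ = t:(1−t) = -6:7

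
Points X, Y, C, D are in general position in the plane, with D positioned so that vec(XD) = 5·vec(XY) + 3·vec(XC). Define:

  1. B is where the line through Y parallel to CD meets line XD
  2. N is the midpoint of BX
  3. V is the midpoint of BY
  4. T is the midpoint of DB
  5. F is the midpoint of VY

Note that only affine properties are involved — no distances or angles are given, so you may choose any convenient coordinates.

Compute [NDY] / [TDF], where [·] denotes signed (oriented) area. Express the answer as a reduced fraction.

Assign X = (0, 0), Y = (1, 0), C = (0, 1), D = (5, 3) — the answer is frame-independent, so this choice is without loss of generality.
1. B is where the line through Y parallel to CD meets line XD ⇒ B = (-2, -6/5)
2. N is the midpoint of BX ⇒ N = (-1, -3/5)
3. V is the midpoint of BY ⇒ V = (-1/2, -3/5)
4. T is the midpoint of DB ⇒ T = (3/2, 9/10)
5. F is the midpoint of VY ⇒ F = (1/4, -3/10)
2·[NDY] = -18/5, 2·[TDF] = -63/40
[NDY]:[TDF] = -18/5:-63/40 = 16/7

[NDY]:[TDF] = 16/7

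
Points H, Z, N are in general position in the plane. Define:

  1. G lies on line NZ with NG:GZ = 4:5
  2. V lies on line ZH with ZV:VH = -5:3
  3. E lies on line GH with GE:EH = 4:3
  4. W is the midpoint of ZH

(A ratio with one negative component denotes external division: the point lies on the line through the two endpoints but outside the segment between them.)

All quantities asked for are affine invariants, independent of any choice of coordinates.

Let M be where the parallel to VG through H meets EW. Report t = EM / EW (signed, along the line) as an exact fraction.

Work in coordinates with H = (0, 0), Z = (1, 0), N = (0, 1).
1. G lies on line NZ with NG:GZ = 4:5 ⇒ G = (4/9, 5/9)
2. V lies on line ZH with ZV:VH = -5:3 ⇒ V = (-3/2, 0)
3. E lies on line GH with GE:EH = 4:3 ⇒ E = (4/21, 5/21)
4. W is the midpoint of ZH ⇒ W = (1/2, 0)
through H parallel to VG: direction (35/18, 5/9); meets EW at M = (35/96, 5/48)
M = E + t·(W−E) with t = 9/16

t = 9/16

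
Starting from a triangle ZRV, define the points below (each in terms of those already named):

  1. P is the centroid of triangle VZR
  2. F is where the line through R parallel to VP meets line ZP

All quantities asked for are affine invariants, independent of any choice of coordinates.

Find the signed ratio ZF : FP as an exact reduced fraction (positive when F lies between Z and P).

ZF:FP = -2

Work in coordinates with Z = (0, 0), R = (1, 0), V = (0, 1).
1. P is the centroid of triangle VZR ⇒ P = (1/3, 1/3)
2. F is where the line through R parallel to VP meets line ZP ⇒ F = (2/3, 2/3)
F = Z + t·(P−Z) with t = 2, so ZF:FP = t:(1−t) = 2:-1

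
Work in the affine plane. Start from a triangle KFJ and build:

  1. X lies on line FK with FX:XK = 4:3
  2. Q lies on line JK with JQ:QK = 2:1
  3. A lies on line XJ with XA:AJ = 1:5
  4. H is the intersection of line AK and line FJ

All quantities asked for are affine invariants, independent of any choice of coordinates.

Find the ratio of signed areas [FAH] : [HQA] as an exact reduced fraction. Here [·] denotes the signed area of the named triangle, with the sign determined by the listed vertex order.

[FAH]:[HQA] = -7/5

Choose coordinates K = (0, 0), F = (1, 0), J = (0, 1).
1. X lies on line FK with FX:XK = 4:3 ⇒ X = (3/7, 0)
2. Q lies on line JK with JQ:QK = 2:1 ⇒ Q = (0, 1/3)
3. A lies on line XJ with XA:AJ = 1:5 ⇒ A = (5/14, 1/6)
4. H is the intersection of line AK and line FJ ⇒ H = (15/22, 7/22)
2·[FAH] = -5/33, 2·[HQA] = 25/231
[FAH]:[HQA] = -5/33:25/231 = -7/5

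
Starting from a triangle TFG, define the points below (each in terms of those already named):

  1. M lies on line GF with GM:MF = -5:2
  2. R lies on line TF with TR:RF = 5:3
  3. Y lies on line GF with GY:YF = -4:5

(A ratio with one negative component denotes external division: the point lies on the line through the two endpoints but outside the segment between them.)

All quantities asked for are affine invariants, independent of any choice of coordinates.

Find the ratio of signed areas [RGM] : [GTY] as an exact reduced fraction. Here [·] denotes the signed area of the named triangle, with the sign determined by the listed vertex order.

[RGM]:[GTY] = 5/32

Set T = (0, 0), F = (1, 0), G = (0, 1); any affine frame gives the same invariant.
1. M lies on line GF with GM:MF = -5:2 ⇒ M = (5/3, -2/3)
2. R lies on line TF with TR:RF = 5:3 ⇒ R = (5/8, 0)
3. Y lies on line GF with GY:YF = -4:5 ⇒ Y = (-4, 5)
2·[RGM] = -5/8, 2·[GTY] = -4
[RGM]:[GTY] = -5/8:-4 = 5/32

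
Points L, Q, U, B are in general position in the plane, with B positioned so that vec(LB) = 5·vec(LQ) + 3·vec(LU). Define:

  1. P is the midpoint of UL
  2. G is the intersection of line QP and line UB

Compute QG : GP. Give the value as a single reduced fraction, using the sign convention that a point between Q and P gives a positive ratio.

QG:GP = -14/5

Assign L = (0, 0), Q = (1, 0), U = (0, 1), B = (5, 3) — the answer is frame-independent, so this choice is without loss of generality.
1. P is the midpoint of UL ⇒ P = (0, 1/2)
2. G is the intersection of line QP and line UB ⇒ G = (-5/9, 7/9)
G = Q + t·(P−Q) with t = 14/9, so QG:GP = t:(1−t) = 14/9:-5/9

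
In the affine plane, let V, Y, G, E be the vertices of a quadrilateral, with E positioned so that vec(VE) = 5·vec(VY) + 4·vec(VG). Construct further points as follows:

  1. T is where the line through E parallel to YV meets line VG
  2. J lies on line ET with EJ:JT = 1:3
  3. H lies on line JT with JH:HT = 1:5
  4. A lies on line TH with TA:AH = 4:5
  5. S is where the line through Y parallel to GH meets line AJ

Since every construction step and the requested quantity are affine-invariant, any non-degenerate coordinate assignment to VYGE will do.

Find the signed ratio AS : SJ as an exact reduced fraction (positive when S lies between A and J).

AS:SJ = -8/3

Choose coordinates V = (0, 0), Y = (1, 0), G = (0, 1), E = (5, 4).
1. T is where the line through E parallel to YV meets line VG ⇒ T = (0, 4)
2. J lies on line ET with EJ:JT = 1:3 ⇒ J = (15/4, 4)
3. H lies on line JT with JH:HT = 1:5 ⇒ H = (25/8, 4)
4. A lies on line TH with TA:AH = 4:5 ⇒ A = (25/18, 4)
5. S is where the line through Y parallel to GH meets line AJ ⇒ S = (31/6, 4)
S = A + t·(J−A) with t = 8/5, so AS:SJ = t:(1−t) = 8/5:-3/5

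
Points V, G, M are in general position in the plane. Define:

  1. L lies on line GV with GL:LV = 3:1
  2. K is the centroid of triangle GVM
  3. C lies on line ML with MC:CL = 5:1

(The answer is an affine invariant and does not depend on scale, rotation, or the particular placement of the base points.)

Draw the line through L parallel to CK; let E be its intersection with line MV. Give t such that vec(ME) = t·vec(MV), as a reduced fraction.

t = 4/3

Choose coordinates V = (0, 0), G = (1, 0), M = (0, 1).
1. L lies on line GV with GL:LV = 3:1 ⇒ L = (1/4, 0)
2. K is the centroid of triangle GVM ⇒ K = (1/3, 1/3)
3. C lies on line ML with MC:CL = 5:1 ⇒ C = (5/24, 1/6)
through L parallel to CK: direction (1/8, 1/6); meets MV at E = (0, -1/3)
E = M + t·(V−M) with t = 4/3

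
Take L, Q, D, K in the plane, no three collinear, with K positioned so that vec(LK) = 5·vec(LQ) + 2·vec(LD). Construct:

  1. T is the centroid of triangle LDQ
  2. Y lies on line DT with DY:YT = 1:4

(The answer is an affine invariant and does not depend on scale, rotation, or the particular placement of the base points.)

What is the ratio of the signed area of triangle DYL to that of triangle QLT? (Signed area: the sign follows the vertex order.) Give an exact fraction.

[DYL]:[QLT] = 1/5

Assign L = (0, 0), Q = (1, 0), D = (0, 1), K = (5, 2) — the answer is frame-independent, so this choice is without loss of generality.
1. T is the centroid of triangle LDQ ⇒ T = (1/3, 1/3)
2. Y lies on line DT with DY:YT = 1:4 ⇒ Y = (1/15, 13/15)
2·[DYL] = -1/15, 2·[QLT] = -1/3
[DYL]:[QLT] = -1/15:-1/3 = 1/5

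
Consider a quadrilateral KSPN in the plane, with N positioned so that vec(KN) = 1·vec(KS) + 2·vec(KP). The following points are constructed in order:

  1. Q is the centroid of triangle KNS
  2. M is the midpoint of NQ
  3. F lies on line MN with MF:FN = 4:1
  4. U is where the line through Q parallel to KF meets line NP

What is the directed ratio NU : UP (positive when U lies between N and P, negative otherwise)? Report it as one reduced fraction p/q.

NU:UP = -20/47

Set K = (0, 0), S = (1, 0), P = (0, 1), N = (1, 2); any affine frame gives the same invariant.
1. Q is the centroid of triangle KNS ⇒ Q = (2/3, 2/3)
2. M is the midpoint of NQ ⇒ M = (5/6, 4/3)
3. F lies on line MN with MF:FN = 4:1 ⇒ F = (29/30, 28/15)
4. U is where the line through Q parallel to KF meets line NP ⇒ U = (47/27, 74/27)
U = N + t·(P−N) with t = -20/27, so NU:UP = t:(1−t) = -20/27:47/27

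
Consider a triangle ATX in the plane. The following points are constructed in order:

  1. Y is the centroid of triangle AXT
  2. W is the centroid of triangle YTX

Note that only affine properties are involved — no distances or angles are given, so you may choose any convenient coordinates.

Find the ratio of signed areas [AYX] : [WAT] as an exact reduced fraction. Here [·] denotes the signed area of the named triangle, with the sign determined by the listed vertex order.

Set A = (0, 0), T = (1, 0), X = (0, 1); any affine frame gives the same invariant.
1. Y is the centroid of triangle AXT ⇒ Y = (1/3, 1/3)
2. W is the centroid of triangle YTX ⇒ W = (4/9, 4/9)
2·[AYX] = 1/3, 2·[WAT] = 4/9
[AYX]:[WAT] = 1/3:4/9 = 3/4

[AYX]:[WAT] = 3/4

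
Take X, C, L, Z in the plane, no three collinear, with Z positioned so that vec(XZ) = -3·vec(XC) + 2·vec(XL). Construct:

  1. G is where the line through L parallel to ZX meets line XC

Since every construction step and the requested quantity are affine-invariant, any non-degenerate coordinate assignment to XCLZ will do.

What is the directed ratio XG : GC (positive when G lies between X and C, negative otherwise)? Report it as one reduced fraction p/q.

Work in coordinates with X = (0, 0), C = (1, 0), L = (0, 1), Z = (-3, 2).
1. G is where the line through L parallel to ZX meets line XC ⇒ G = (3/2, 0)
G = X + t·(C−X) with t = 3/2, so XG:GC = t:(1−t) = 3/2:-1/2

XG:GC = -3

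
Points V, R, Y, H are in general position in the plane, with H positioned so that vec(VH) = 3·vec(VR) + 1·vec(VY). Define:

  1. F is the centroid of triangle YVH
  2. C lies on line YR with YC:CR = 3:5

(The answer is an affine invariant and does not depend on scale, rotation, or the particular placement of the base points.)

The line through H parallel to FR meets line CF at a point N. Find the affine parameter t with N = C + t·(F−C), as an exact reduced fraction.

Choose coordinates V = (0, 0), R = (1, 0), Y = (0, 1), H = (3, 1).
1. F is the centroid of triangle YVH ⇒ F = (1, 2/3)
2. C lies on line YR with YC:CR = 3:5 ⇒ C = (3/8, 5/8)
through H parallel to FR: direction (0, -2/3); meets CF at N = (3, 4/5)
N = C + t·(F−C) with t = 21/5

t = 21/5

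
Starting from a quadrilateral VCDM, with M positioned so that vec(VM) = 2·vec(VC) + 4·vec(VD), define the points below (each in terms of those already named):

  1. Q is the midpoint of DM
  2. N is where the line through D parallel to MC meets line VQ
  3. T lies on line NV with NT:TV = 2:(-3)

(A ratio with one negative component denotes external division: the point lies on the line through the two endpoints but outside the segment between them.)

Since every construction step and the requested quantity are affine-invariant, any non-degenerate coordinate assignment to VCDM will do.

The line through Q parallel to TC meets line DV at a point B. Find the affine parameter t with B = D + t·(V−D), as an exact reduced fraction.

t = 1/6

Assign V = (0, 0), C = (1, 0), D = (0, 1), M = (2, 4) — the answer is frame-independent, so this choice is without loss of generality.
1. Q is the midpoint of DM ⇒ Q = (1, 5/2)
2. N is where the line through D parallel to MC meets line VQ ⇒ N = (-2/3, -5/3)
3. T lies on line NV with NT:TV = 2:(-3) ⇒ T = (-2, -5)
through Q parallel to TC: direction (3, 5); meets DV at B = (0, 5/6)
B = D + t·(V−D) with t = 1/6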